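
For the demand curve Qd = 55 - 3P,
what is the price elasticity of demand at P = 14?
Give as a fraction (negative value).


dQ/dP = -3
At P = 14: Q = 55 - 3*14 = 13
E = (dQ/dP)(P/Q) = (-3)(14/13) = -42/13

-42/13


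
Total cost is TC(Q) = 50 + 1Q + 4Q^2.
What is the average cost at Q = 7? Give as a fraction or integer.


TC(7) = 50 + 1*7 + 4*7^2
TC(7) = 50 + 7 + 196 = 253
AC = TC/Q = 253/7 = 253/7

253/7


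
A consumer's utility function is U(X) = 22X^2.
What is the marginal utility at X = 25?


MU = dU/dX = 22*2*X^(2-1)
MU = 44*X^1
At X = 25:
MU = 44 * 25^1
MU = 44 * 25 = 1100

1100


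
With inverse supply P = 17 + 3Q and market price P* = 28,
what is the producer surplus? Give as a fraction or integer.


Minimum supply price (at Q=0): P_min = 17
Quantity supplied at P* = 28:
Q* = (28 - 17)/3 = 11/3
PS = (1/2) * Q* * (P* - P_min)
PS = (1/2) * 11/3 * (28 - 17)
PS = (1/2) * 11/3 * 11 = 121/6

121/6


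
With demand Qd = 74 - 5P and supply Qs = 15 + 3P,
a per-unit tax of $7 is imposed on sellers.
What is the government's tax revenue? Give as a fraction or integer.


With tax on sellers, new supply: Qs' = 15 + 3(P - 7)
= 3P - 6
New equilibrium quantity:
Q_new = 24
Tax revenue = tax * Q_new = 7 * 24 = 168

168


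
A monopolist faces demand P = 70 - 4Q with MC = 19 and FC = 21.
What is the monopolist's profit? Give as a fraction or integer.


MR = MC: 70 - 8Q = 19
Q* = 51/8
P* = 70 - 4*51/8 = 89/2
Profit = (P* - MC)*Q* - FC
= (89/2 - 19)*51/8 - 21
= 51/2*51/8 - 21
= 2601/16 - 21 = 2265/16

2265/16


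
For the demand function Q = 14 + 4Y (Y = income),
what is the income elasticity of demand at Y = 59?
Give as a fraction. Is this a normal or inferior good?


dQ/dY = 4
At Y = 59: Q = 14 + 4*59 = 250
Ey = (dQ/dY)(Y/Q) = 4 * 59 / 250 = 118/125
Since Ey > 0, this is a normal good.

118/125 (normal good)


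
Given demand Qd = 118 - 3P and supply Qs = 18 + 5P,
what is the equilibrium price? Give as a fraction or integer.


At equilibrium, Qd = Qs.
118 - 3P = 18 + 5P
118 - 18 = 3P + 5P
100 = 8P
P* = 100/8 = 25/2

25/2


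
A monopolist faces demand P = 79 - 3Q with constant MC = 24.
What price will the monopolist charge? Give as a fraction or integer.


MR = 79 - 6Q
Set MR = MC: 79 - 6Q = 24
Q* = 55/6
Substitute into demand:
P* = 79 - 3*55/6 = 103/2

103/2


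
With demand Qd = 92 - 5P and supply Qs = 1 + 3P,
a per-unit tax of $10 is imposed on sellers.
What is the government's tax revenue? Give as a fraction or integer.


With tax on sellers, new supply: Qs' = 1 + 3(P - 10)
= 3P - 29
New equilibrium quantity:
Q_new = 131/8
Tax revenue = tax * Q_new = 10 * 131/8 = 655/4

655/4


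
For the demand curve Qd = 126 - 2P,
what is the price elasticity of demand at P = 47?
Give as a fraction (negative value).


dQ/dP = -2
At P = 47: Q = 126 - 2*47 = 32
E = (dQ/dP)(P/Q) = (-2)(47/32) = -47/16

-47/16


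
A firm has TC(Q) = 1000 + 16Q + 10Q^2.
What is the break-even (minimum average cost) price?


AC(Q) = 1000/Q + 16 + 10Q
To minimize: dAC/dQ = -1000/Q^2 + 10 = 0
Q^2 = 1000/10 = 100
Q* = 10
Min AC = 1000/10 + 16 + 10*10
Min AC = 100 + 16 + 100 = 216

216


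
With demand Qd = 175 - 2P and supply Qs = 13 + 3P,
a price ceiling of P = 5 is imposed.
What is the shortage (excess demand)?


At P = 5:
Qd = 175 - 2*5 = 165
Qs = 13 + 3*5 = 28
Shortage = Qd - Qs = 165 - 28 = 137

137


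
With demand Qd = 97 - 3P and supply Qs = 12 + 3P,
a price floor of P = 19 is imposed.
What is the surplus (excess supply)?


At P = 19:
Qd = 97 - 3*19 = 40
Qs = 12 + 3*19 = 69
Surplus = Qs - Qd = 69 - 40 = 29

29


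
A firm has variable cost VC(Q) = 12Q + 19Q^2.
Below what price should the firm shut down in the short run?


AVC(Q) = VC(Q)/Q = 12 + 19Q
AVC is increasing in Q, so minimum AVC is at Q -> 0+.
Min AVC = 12
The firm should shut down if P < 12.

12


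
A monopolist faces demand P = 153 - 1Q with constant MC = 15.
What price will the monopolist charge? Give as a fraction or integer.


MR = 153 - 2Q
Set MR = MC: 153 - 2Q = 15
Q* = 69
Substitute into demand:
P* = 153 - 1*69 = 84

84


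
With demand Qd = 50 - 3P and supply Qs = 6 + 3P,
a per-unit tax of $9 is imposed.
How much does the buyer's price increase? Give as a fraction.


With a per-unit tax, the buyer's price increase depends on relative slopes.
Supply slope: d = 3, Demand slope: b = 3
Buyer's price increase = d * tax / (b + d)
= 3 * 9 / (3 + 3)
= 27 / 6 = 9/2

9/2


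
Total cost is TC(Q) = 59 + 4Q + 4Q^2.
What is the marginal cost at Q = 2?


MC = dTC/dQ = 4 + 2*4*Q
At Q = 2:
MC = 4 + 8*2
MC = 4 + 16 = 20

20


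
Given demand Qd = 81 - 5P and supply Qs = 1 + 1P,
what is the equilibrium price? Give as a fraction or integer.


At equilibrium, Qd = Qs.
81 - 5P = 1 + 1P
81 - 1 = 5P + 1P
80 = 6P
P* = 80/6 = 40/3

40/3


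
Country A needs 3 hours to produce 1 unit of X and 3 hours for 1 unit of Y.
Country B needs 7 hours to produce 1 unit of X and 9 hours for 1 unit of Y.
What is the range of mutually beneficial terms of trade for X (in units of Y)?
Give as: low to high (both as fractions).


Opportunity cost of X for Country A = hours_X / hours_Y = 3/3 = 1 units of Y
Opportunity cost of X for Country B = hours_X / hours_Y = 7/9 = 7/9 units of Y
Terms of trade must be between the two opportunity costs.
Range: 7/9 to 1

7/9 to 1


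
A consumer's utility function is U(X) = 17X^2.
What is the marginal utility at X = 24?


MU = dU/dX = 17*2*X^(2-1)
MU = 34*X^1
At X = 24:
MU = 34 * 24^1
MU = 34 * 24 = 816

816


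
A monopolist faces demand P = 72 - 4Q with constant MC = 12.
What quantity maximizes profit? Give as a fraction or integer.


TR = P*Q = (72 - 4Q)Q = 72Q - 4Q^2
MR = dTR/dQ = 72 - 8Q
Set MR = MC:
72 - 8Q = 12
60 = 8Q
Q* = 60/8 = 15/2

15/2


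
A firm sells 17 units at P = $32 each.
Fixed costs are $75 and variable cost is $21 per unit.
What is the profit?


Total Revenue = P * Q = 32 * 17 = $544
Total Cost = FC + VC*Q = 75 + 21*17 = $432
Profit = TR - TC = 544 - 432 = $112

$112


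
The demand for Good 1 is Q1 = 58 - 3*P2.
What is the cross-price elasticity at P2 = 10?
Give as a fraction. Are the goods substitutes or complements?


dQ1/dP2 = -3
At P2 = 10: Q1 = 58 - 3*10 = 28
Exy = (dQ1/dP2)(P2/Q1) = -3 * 10 / 28 = -15/14
Since Exy < 0, the goods are complements.

-15/14 (complements)


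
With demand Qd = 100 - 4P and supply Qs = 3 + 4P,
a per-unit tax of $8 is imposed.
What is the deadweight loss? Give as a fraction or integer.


Pre-tax equilibrium quantity: Q* = 103/2
Post-tax equilibrium quantity: Q_tax = 71/2
Reduction in quantity: Q* - Q_tax = 16
DWL = (1/2) * tax * (Q* - Q_tax)
DWL = (1/2) * 8 * 16 = 64

64


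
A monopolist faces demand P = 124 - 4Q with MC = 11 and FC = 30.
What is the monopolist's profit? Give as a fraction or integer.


MR = MC: 124 - 8Q = 11
Q* = 113/8
P* = 124 - 4*113/8 = 135/2
Profit = (P* - MC)*Q* - FC
= (135/2 - 11)*113/8 - 30
= 113/2*113/8 - 30
= 12769/16 - 30 = 12289/16

12289/16


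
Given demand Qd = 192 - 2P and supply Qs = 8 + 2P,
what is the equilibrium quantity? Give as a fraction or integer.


First find equilibrium price:
192 - 2P = 8 + 2P
P* = 184/4 = 46
Then substitute into demand:
Q* = 192 - 2 * 46 = 100

100


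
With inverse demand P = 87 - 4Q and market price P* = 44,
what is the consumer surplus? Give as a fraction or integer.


Maximum willingness to pay (at Q=0): P_max = 87
Quantity demanded at P* = 44:
Q* = (87 - 44)/4 = 43/4
CS = (1/2) * Q* * (P_max - P*)
CS = (1/2) * 43/4 * (87 - 44)
CS = (1/2) * 43/4 * 43 = 1849/8

1849/8


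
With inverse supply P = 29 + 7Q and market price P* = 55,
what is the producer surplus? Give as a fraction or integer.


Minimum supply price (at Q=0): P_min = 29
Quantity supplied at P* = 55:
Q* = (55 - 29)/7 = 26/7
PS = (1/2) * Q* * (P* - P_min)
PS = (1/2) * 26/7 * (55 - 29)
PS = (1/2) * 26/7 * 26 = 338/7

338/7


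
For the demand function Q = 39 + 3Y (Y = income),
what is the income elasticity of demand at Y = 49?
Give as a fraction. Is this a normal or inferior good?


dQ/dY = 3
At Y = 49: Q = 39 + 3*49 = 186
Ey = (dQ/dY)(Y/Q) = 3 * 49 / 186 = 49/62
Since Ey > 0, this is a normal good.

49/62 (normal good)


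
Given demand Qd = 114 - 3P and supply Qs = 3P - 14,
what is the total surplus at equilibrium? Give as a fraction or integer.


Find equilibrium: 114 - 3P = 3P - 14
114 + 14 = 6P
P* = 128/6 = 64/3
Q* = 3*64/3 - 14 = 50
Inverse demand: P = 38 - Q/3, so P_max = 38
Inverse supply: P = 14/3 + Q/3, so P_min = 14/3
CS = (1/2) * 50 * (38 - 64/3) = 1250/3
PS = (1/2) * 50 * (64/3 - 14/3) = 1250/3
TS = CS + PS = 1250/3 + 1250/3 = 2500/3

2500/3


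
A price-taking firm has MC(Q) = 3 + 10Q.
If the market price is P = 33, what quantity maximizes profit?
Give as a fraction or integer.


In perfect competition, profit is maximized where P = MC.
33 = 3 + 10Q
30 = 10Q
Q* = 30/10 = 3

3


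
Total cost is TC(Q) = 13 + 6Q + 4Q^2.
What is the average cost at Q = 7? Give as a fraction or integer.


TC(7) = 13 + 6*7 + 4*7^2
TC(7) = 13 + 42 + 196 = 251
AC = TC/Q = 251/7 = 251/7

251/7


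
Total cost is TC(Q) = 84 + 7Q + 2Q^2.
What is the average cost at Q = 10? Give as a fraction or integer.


TC(10) = 84 + 7*10 + 2*10^2
TC(10) = 84 + 70 + 200 = 354
AC = TC/Q = 354/10 = 177/5

177/5


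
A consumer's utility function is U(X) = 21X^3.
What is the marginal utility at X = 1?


MU = dU/dX = 21*3*X^(3-1)
MU = 63*X^2
At X = 1:
MU = 63 * 1^2
MU = 63 * 1 = 63

63


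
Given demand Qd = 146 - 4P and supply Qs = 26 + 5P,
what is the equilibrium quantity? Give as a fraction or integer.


First find equilibrium price:
146 - 4P = 26 + 5P
P* = 120/9 = 40/3
Then substitute into demand:
Q* = 146 - 4 * 40/3 = 278/3

278/3


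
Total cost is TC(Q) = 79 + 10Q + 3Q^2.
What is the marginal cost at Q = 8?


MC = dTC/dQ = 10 + 2*3*Q
At Q = 8:
MC = 10 + 6*8
MC = 10 + 48 = 58

58


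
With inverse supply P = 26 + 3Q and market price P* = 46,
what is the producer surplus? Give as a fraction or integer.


Minimum supply price (at Q=0): P_min = 26
Quantity supplied at P* = 46:
Q* = (46 - 26)/3 = 20/3
PS = (1/2) * Q* * (P* - P_min)
PS = (1/2) * 20/3 * (46 - 26)
PS = (1/2) * 20/3 * 20 = 200/3

200/3


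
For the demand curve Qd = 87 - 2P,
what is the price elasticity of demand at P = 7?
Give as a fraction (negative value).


dQ/dP = -2
At P = 7: Q = 87 - 2*7 = 73
E = (dQ/dP)(P/Q) = (-2)(7/73) = -14/73

-14/73


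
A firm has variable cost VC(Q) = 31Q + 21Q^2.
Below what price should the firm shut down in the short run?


AVC(Q) = VC(Q)/Q = 31 + 21Q
AVC is increasing in Q, so minimum AVC is at Q -> 0+.
Min AVC = 31
The firm should shut down if P < 31.

31


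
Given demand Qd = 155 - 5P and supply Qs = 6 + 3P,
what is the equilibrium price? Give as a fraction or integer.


At equilibrium, Qd = Qs.
155 - 5P = 6 + 3P
155 - 6 = 5P + 3P
149 = 8P
P* = 149/8 = 149/8

149/8


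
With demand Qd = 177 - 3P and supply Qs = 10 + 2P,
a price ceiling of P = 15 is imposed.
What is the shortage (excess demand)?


At P = 15:
Qd = 177 - 3*15 = 132
Qs = 10 + 2*15 = 40
Shortage = Qd - Qs = 132 - 40 = 92

92


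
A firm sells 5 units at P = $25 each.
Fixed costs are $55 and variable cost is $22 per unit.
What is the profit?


Total Revenue = P * Q = 25 * 5 = $125
Total Cost = FC + VC*Q = 55 + 22*5 = $165
Profit = TR - TC = 125 - 165 = $-40

$-40


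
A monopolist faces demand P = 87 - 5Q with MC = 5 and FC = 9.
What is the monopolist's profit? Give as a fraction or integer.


MR = MC: 87 - 10Q = 5
Q* = 41/5
P* = 87 - 5*41/5 = 46
Profit = (P* - MC)*Q* - FC
= (46 - 5)*41/5 - 9
= 41*41/5 - 9
= 1681/5 - 9 = 1636/5

1636/5


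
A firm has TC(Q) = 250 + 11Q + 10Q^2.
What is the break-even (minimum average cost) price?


AC(Q) = 250/Q + 11 + 10Q
To minimize: dAC/dQ = -250/Q^2 + 10 = 0
Q^2 = 250/10 = 25
Q* = 5
Min AC = 250/5 + 11 + 10*5
Min AC = 50 + 11 + 50 = 111

111


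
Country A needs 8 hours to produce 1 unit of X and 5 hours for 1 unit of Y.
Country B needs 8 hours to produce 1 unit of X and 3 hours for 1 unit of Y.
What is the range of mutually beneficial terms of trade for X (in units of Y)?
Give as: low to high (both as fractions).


Opportunity cost of X for Country A = hours_X / hours_Y = 8/5 = 8/5 units of Y
Opportunity cost of X for Country B = hours_X / hours_Y = 8/3 = 8/3 units of Y
Terms of trade must be between the two opportunity costs.
Range: 8/5 to 8/3

8/5 to 8/3


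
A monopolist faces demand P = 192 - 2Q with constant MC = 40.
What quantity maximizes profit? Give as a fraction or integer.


TR = P*Q = (192 - 2Q)Q = 192Q - 2Q^2
MR = dTR/dQ = 192 - 4Q
Set MR = MC:
192 - 4Q = 40
152 = 4Q
Q* = 152/4 = 38

38


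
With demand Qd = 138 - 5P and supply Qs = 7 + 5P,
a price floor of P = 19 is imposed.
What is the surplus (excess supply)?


At P = 19:
Qd = 138 - 5*19 = 43
Qs = 7 + 5*19 = 102
Surplus = Qs - Qd = 102 - 43 = 59

59


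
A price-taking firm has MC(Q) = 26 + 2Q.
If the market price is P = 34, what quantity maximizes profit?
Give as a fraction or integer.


In perfect competition, profit is maximized where P = MC.
34 = 26 + 2Q
8 = 2Q
Q* = 8/2 = 4

4


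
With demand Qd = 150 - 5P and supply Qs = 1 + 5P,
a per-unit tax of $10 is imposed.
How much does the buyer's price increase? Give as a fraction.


With a per-unit tax, the buyer's price increase depends on relative slopes.
Supply slope: d = 5, Demand slope: b = 5
Buyer's price increase = d * tax / (b + d)
= 5 * 10 / (5 + 5)
= 50 / 10 = 5

5


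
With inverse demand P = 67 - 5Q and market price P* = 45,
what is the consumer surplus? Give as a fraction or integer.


Maximum willingness to pay (at Q=0): P_max = 67
Quantity demanded at P* = 45:
Q* = (67 - 45)/5 = 22/5
CS = (1/2) * Q* * (P_max - P*)
CS = (1/2) * 22/5 * (67 - 45)
CS = (1/2) * 22/5 * 22 = 242/5

242/5


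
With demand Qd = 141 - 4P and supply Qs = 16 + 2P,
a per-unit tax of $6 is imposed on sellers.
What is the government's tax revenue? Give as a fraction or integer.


With tax on sellers, new supply: Qs' = 16 + 2(P - 6)
= 4 + 2P
New equilibrium quantity:
Q_new = 149/3
Tax revenue = tax * Q_new = 6 * 149/3 = 298

298


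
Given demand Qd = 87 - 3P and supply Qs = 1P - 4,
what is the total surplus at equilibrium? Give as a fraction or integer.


Find equilibrium: 87 - 3P = 1P - 4
87 + 4 = 4P
P* = 91/4 = 91/4
Q* = 1*91/4 - 4 = 75/4
Inverse demand: P = 29 - Q/3, so P_max = 29
Inverse supply: P = 4 + Q/1, so P_min = 4
CS = (1/2) * 75/4 * (29 - 91/4) = 1875/32
PS = (1/2) * 75/4 * (91/4 - 4) = 5625/32
TS = CS + PS = 1875/32 + 5625/32 = 1875/8

1875/8


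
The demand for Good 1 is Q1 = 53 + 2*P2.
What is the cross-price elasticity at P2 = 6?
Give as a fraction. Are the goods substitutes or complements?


dQ1/dP2 = 2
At P2 = 6: Q1 = 53 + 2*6 = 65
Exy = (dQ1/dP2)(P2/Q1) = 2 * 6 / 65 = 12/65
Since Exy > 0, the goods are substitutes.

12/65 (substitutes)


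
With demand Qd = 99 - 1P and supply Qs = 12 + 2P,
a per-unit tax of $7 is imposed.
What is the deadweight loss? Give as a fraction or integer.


Pre-tax equilibrium quantity: Q* = 70
Post-tax equilibrium quantity: Q_tax = 196/3
Reduction in quantity: Q* - Q_tax = 14/3
DWL = (1/2) * tax * (Q* - Q_tax)
DWL = (1/2) * 7 * 14/3 = 49/3

49/3


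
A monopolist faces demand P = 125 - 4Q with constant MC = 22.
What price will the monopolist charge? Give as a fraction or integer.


MR = 125 - 8Q
Set MR = MC: 125 - 8Q = 22
Q* = 103/8
Substitute into demand:
P* = 125 - 4*103/8 = 147/2

147/2


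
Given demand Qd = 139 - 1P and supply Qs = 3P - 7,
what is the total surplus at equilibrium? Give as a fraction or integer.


Find equilibrium: 139 - 1P = 3P - 7
139 + 7 = 4P
P* = 146/4 = 73/2
Q* = 3*73/2 - 7 = 205/2
Inverse demand: P = 139 - Q/1, so P_max = 139
Inverse supply: P = 7/3 + Q/3, so P_min = 7/3
CS = (1/2) * 205/2 * (139 - 73/2) = 42025/8
PS = (1/2) * 205/2 * (73/2 - 7/3) = 42025/24
TS = CS + PS = 42025/8 + 42025/24 = 42025/6

42025/6


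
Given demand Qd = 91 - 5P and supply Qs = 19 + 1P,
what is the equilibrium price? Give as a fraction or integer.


At equilibrium, Qd = Qs.
91 - 5P = 19 + 1P
91 - 19 = 5P + 1P
72 = 6P
P* = 72/6 = 12

12


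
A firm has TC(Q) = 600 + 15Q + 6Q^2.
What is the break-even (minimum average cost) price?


AC(Q) = 600/Q + 15 + 6Q
To minimize: dAC/dQ = -600/Q^2 + 6 = 0
Q^2 = 600/6 = 100
Q* = 10
Min AC = 600/10 + 15 + 6*10
Min AC = 60 + 15 + 60 = 135

135


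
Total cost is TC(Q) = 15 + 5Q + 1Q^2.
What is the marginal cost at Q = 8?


MC = dTC/dQ = 5 + 2*1*Q
At Q = 8:
MC = 5 + 2*8
MC = 5 + 16 = 21

21


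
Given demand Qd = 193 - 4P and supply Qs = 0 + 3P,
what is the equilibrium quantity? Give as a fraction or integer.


First find equilibrium price:
193 - 4P = 0 + 3P
P* = 193/7 = 193/7
Then substitute into demand:
Q* = 193 - 4 * 193/7 = 579/7

579/7


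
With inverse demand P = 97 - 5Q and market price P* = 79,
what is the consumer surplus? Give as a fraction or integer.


Maximum willingness to pay (at Q=0): P_max = 97
Quantity demanded at P* = 79:
Q* = (97 - 79)/5 = 18/5
CS = (1/2) * Q* * (P_max - P*)
CS = (1/2) * 18/5 * (97 - 79)
CS = (1/2) * 18/5 * 18 = 162/5

162/5


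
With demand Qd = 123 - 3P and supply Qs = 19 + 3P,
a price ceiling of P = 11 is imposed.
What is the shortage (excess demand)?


At P = 11:
Qd = 123 - 3*11 = 90
Qs = 19 + 3*11 = 52
Shortage = Qd - Qs = 90 - 52 = 38

38


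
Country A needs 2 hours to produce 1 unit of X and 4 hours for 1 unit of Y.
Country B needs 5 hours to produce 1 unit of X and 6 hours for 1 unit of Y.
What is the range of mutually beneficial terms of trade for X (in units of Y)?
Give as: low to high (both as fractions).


Opportunity cost of X for Country A = hours_X / hours_Y = 2/4 = 1/2 units of Y
Opportunity cost of X for Country B = hours_X / hours_Y = 5/6 = 5/6 units of Y
Terms of trade must be between the two opportunity costs.
Range: 1/2 to 5/6

1/2 to 5/6


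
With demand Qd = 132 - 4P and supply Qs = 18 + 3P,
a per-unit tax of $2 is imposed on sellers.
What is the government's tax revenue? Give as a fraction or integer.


With tax on sellers, new supply: Qs' = 18 + 3(P - 2)
= 12 + 3P
New equilibrium quantity:
Q_new = 444/7
Tax revenue = tax * Q_new = 2 * 444/7 = 888/7

888/7


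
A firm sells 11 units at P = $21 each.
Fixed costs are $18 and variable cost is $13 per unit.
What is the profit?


Total Revenue = P * Q = 21 * 11 = $231
Total Cost = FC + VC*Q = 18 + 13*11 = $161
Profit = TR - TC = 231 - 161 = $70

$70


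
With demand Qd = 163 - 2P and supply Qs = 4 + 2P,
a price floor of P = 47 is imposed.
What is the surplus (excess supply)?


At P = 47:
Qd = 163 - 2*47 = 69
Qs = 4 + 2*47 = 98
Surplus = Qs - Qd = 98 - 69 = 29

29


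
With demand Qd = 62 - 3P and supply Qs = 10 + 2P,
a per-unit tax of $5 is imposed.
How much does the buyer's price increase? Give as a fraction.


With a per-unit tax, the buyer's price increase depends on relative slopes.
Supply slope: d = 2, Demand slope: b = 3
Buyer's price increase = d * tax / (b + d)
= 2 * 5 / (3 + 2)
= 10 / 5 = 2

2


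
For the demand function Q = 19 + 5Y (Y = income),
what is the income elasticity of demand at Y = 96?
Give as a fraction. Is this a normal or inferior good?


dQ/dY = 5
At Y = 96: Q = 19 + 5*96 = 499
Ey = (dQ/dY)(Y/Q) = 5 * 96 / 499 = 480/499
Since Ey > 0, this is a normal good.

480/499 (normal good)


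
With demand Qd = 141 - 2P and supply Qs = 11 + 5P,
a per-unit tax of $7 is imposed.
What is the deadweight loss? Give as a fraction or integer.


Pre-tax equilibrium quantity: Q* = 727/7
Post-tax equilibrium quantity: Q_tax = 657/7
Reduction in quantity: Q* - Q_tax = 10
DWL = (1/2) * tax * (Q* - Q_tax)
DWL = (1/2) * 7 * 10 = 35

35


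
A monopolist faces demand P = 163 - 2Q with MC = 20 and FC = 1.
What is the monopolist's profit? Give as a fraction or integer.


MR = MC: 163 - 4Q = 20
Q* = 143/4
P* = 163 - 2*143/4 = 183/2
Profit = (P* - MC)*Q* - FC
= (183/2 - 20)*143/4 - 1
= 143/2*143/4 - 1
= 20449/8 - 1 = 20441/8

20441/8


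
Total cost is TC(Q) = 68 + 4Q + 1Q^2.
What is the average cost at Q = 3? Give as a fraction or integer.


TC(3) = 68 + 4*3 + 1*3^2
TC(3) = 68 + 12 + 9 = 89
AC = TC/Q = 89/3 = 89/3

89/3


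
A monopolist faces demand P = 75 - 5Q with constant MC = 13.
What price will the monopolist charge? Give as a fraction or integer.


MR = 75 - 10Q
Set MR = MC: 75 - 10Q = 13
Q* = 31/5
Substitute into demand:
P* = 75 - 5*31/5 = 44

44


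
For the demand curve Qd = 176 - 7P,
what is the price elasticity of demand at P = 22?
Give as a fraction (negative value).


dQ/dP = -7
At P = 22: Q = 176 - 7*22 = 22
E = (dQ/dP)(P/Q) = (-7)(22/22) = -7

-7


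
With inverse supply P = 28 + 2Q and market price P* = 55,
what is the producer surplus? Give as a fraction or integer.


Minimum supply price (at Q=0): P_min = 28
Quantity supplied at P* = 55:
Q* = (55 - 28)/2 = 27/2
PS = (1/2) * Q* * (P* - P_min)
PS = (1/2) * 27/2 * (55 - 28)
PS = (1/2) * 27/2 * 27 = 729/4

729/4


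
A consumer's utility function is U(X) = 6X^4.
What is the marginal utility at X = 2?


MU = dU/dX = 6*4*X^(4-1)
MU = 24*X^3
At X = 2:
MU = 24 * 2^3
MU = 24 * 8 = 192

192


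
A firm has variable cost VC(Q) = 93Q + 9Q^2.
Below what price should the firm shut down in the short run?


AVC(Q) = VC(Q)/Q = 93 + 9Q
AVC is increasing in Q, so minimum AVC is at Q -> 0+.
Min AVC = 93
The firm should shut down if P < 93.

93


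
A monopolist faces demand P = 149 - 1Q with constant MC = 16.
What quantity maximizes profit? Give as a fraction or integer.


TR = P*Q = (149 - 1Q)Q = 149Q - 1Q^2
MR = dTR/dQ = 149 - 2Q
Set MR = MC:
149 - 2Q = 16
133 = 2Q
Q* = 133/2 = 133/2

133/2


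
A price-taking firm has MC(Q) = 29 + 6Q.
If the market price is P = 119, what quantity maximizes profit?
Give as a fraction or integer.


In perfect competition, profit is maximized where P = MC.
119 = 29 + 6Q
90 = 6Q
Q* = 90/6 = 15

15


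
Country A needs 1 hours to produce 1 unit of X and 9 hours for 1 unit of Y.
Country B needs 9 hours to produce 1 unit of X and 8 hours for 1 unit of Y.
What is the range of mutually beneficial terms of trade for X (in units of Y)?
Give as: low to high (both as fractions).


Opportunity cost of X for Country A = hours_X / hours_Y = 1/9 = 1/9 units of Y
Opportunity cost of X for Country B = hours_X / hours_Y = 9/8 = 9/8 units of Y
Terms of trade must be between the two opportunity costs.
Range: 1/9 to 9/8

1/9 to 9/8


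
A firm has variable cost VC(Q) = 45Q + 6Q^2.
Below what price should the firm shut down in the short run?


AVC(Q) = VC(Q)/Q = 45 + 6Q
AVC is increasing in Q, so minimum AVC is at Q -> 0+.
Min AVC = 45
The firm should shut down if P < 45.

45


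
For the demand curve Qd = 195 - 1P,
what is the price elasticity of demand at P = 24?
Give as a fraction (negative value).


dQ/dP = -1
At P = 24: Q = 195 - 1*24 = 171
E = (dQ/dP)(P/Q) = (-1)(24/171) = -8/57

-8/57


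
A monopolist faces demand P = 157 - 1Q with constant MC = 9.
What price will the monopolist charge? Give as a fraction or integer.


MR = 157 - 2Q
Set MR = MC: 157 - 2Q = 9
Q* = 74
Substitute into demand:
P* = 157 - 1*74 = 83

83


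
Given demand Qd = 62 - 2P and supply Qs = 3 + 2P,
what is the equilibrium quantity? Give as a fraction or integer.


First find equilibrium price:
62 - 2P = 3 + 2P
P* = 59/4 = 59/4
Then substitute into demand:
Q* = 62 - 2 * 59/4 = 65/2

65/2


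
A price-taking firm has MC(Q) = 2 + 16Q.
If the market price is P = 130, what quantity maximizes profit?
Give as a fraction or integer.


In perfect competition, profit is maximized where P = MC.
130 = 2 + 16Q
128 = 16Q
Q* = 128/16 = 8

8


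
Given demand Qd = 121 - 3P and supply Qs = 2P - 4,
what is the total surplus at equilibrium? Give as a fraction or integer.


Find equilibrium: 121 - 3P = 2P - 4
121 + 4 = 5P
P* = 125/5 = 25
Q* = 2*25 - 4 = 46
Inverse demand: P = 121/3 - Q/3, so P_max = 121/3
Inverse supply: P = 2 + Q/2, so P_min = 2
CS = (1/2) * 46 * (121/3 - 25) = 1058/3
PS = (1/2) * 46 * (25 - 2) = 529
TS = CS + PS = 1058/3 + 529 = 2645/3

2645/3


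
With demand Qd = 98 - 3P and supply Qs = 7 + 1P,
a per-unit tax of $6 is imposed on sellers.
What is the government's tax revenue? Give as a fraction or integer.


With tax on sellers, new supply: Qs' = 7 + 1(P - 6)
= 1 + 1P
New equilibrium quantity:
Q_new = 101/4
Tax revenue = tax * Q_new = 6 * 101/4 = 303/2

303/2


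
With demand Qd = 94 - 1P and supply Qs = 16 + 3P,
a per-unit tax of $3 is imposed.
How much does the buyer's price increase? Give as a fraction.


With a per-unit tax, the buyer's price increase depends on relative slopes.
Supply slope: d = 3, Demand slope: b = 1
Buyer's price increase = d * tax / (b + d)
= 3 * 3 / (1 + 3)
= 9 / 4 = 9/4

9/4


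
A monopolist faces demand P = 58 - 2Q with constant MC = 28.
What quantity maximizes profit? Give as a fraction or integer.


TR = P*Q = (58 - 2Q)Q = 58Q - 2Q^2
MR = dTR/dQ = 58 - 4Q
Set MR = MC:
58 - 4Q = 28
30 = 4Q
Q* = 30/4 = 15/2

15/2


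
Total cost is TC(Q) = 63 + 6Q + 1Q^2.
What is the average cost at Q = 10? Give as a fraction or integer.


TC(10) = 63 + 6*10 + 1*10^2
TC(10) = 63 + 60 + 100 = 223
AC = TC/Q = 223/10 = 223/10

223/10


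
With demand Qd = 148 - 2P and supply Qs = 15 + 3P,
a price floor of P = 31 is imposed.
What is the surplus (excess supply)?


At P = 31:
Qd = 148 - 2*31 = 86
Qs = 15 + 3*31 = 108
Surplus = Qs - Qd = 108 - 86 = 22

22


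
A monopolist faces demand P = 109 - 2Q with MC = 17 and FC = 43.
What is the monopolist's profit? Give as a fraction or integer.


MR = MC: 109 - 4Q = 17
Q* = 23
P* = 109 - 2*23 = 63
Profit = (P* - MC)*Q* - FC
= (63 - 17)*23 - 43
= 46*23 - 43
= 1058 - 43 = 1015

1015


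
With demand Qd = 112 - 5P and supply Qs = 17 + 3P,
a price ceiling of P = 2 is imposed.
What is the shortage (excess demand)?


At P = 2:
Qd = 112 - 5*2 = 102
Qs = 17 + 3*2 = 23
Shortage = Qd - Qs = 102 - 23 = 79

79


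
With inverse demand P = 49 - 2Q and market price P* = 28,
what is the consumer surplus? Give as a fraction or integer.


Maximum willingness to pay (at Q=0): P_max = 49
Quantity demanded at P* = 28:
Q* = (49 - 28)/2 = 21/2
CS = (1/2) * Q* * (P_max - P*)
CS = (1/2) * 21/2 * (49 - 28)
CS = (1/2) * 21/2 * 21 = 441/4

441/4


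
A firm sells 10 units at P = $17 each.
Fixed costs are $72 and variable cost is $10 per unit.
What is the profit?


Total Revenue = P * Q = 17 * 10 = $170
Total Cost = FC + VC*Q = 72 + 10*10 = $172
Profit = TR - TC = 170 - 172 = $-2

$-2


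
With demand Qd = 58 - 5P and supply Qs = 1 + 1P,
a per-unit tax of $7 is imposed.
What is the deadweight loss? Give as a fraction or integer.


Pre-tax equilibrium quantity: Q* = 21/2
Post-tax equilibrium quantity: Q_tax = 14/3
Reduction in quantity: Q* - Q_tax = 35/6
DWL = (1/2) * tax * (Q* - Q_tax)
DWL = (1/2) * 7 * 35/6 = 245/12

245/12


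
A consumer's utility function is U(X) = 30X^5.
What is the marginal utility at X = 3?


MU = dU/dX = 30*5*X^(5-1)
MU = 150*X^4
At X = 3:
MU = 150 * 3^4
MU = 150 * 81 = 12150

12150


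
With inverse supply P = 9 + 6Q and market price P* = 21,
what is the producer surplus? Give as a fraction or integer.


Minimum supply price (at Q=0): P_min = 9
Quantity supplied at P* = 21:
Q* = (21 - 9)/6 = 2
PS = (1/2) * Q* * (P* - P_min)
PS = (1/2) * 2 * (21 - 9)
PS = (1/2) * 2 * 12 = 12

12


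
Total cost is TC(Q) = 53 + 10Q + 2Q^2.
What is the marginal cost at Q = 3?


MC = dTC/dQ = 10 + 2*2*Q
At Q = 3:
MC = 10 + 4*3
MC = 10 + 12 = 22

22


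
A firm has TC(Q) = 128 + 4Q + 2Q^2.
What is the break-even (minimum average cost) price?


AC(Q) = 128/Q + 4 + 2Q
To minimize: dAC/dQ = -128/Q^2 + 2 = 0
Q^2 = 128/2 = 64
Q* = 8
Min AC = 128/8 + 4 + 2*8
Min AC = 16 + 4 + 16 = 36

36


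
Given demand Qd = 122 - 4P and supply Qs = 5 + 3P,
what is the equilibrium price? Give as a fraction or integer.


At equilibrium, Qd = Qs.
122 - 4P = 5 + 3P
122 - 5 = 4P + 3P
117 = 7P
P* = 117/7 = 117/7

117/7


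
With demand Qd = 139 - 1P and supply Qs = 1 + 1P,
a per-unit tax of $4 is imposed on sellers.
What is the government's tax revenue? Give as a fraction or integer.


With tax on sellers, new supply: Qs' = 1 + 1(P - 4)
= 1P - 3
New equilibrium quantity:
Q_new = 68
Tax revenue = tax * Q_new = 4 * 68 = 272

272


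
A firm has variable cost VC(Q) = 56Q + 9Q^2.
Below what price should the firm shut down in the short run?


AVC(Q) = VC(Q)/Q = 56 + 9Q
AVC is increasing in Q, so minimum AVC is at Q -> 0+.
Min AVC = 56
The firm should shut down if P < 56.

56


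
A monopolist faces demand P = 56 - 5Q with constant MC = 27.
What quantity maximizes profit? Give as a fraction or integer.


TR = P*Q = (56 - 5Q)Q = 56Q - 5Q^2
MR = dTR/dQ = 56 - 10Q
Set MR = MC:
56 - 10Q = 27
29 = 10Q
Q* = 29/10 = 29/10

29/10


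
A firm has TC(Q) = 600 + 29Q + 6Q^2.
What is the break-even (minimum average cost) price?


AC(Q) = 600/Q + 29 + 6Q
To minimize: dAC/dQ = -600/Q^2 + 6 = 0
Q^2 = 600/6 = 100
Q* = 10
Min AC = 600/10 + 29 + 6*10
Min AC = 60 + 29 + 60 = 149

149


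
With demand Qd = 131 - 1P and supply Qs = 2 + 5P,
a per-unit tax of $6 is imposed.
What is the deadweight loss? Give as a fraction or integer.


Pre-tax equilibrium quantity: Q* = 219/2
Post-tax equilibrium quantity: Q_tax = 209/2
Reduction in quantity: Q* - Q_tax = 5
DWL = (1/2) * tax * (Q* - Q_tax)
DWL = (1/2) * 6 * 5 = 15

15


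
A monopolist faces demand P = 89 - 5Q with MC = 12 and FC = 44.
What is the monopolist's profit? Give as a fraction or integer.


MR = MC: 89 - 10Q = 12
Q* = 77/10
P* = 89 - 5*77/10 = 101/2
Profit = (P* - MC)*Q* - FC
= (101/2 - 12)*77/10 - 44
= 77/2*77/10 - 44
= 5929/20 - 44 = 5049/20

5049/20


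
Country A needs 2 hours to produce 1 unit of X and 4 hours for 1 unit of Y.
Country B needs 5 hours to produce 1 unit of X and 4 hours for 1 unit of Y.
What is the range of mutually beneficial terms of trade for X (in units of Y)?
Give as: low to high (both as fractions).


Opportunity cost of X for Country A = hours_X / hours_Y = 2/4 = 1/2 units of Y
Opportunity cost of X for Country B = hours_X / hours_Y = 5/4 = 5/4 units of Y
Terms of trade must be between the two opportunity costs.
Range: 1/2 to 5/4

1/2 to 5/4


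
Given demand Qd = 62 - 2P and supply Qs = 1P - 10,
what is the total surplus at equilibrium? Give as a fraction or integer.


Find equilibrium: 62 - 2P = 1P - 10
62 + 10 = 3P
P* = 72/3 = 24
Q* = 1*24 - 10 = 14
Inverse demand: P = 31 - Q/2, so P_max = 31
Inverse supply: P = 10 + Q/1, so P_min = 10
CS = (1/2) * 14 * (31 - 24) = 49
PS = (1/2) * 14 * (24 - 10) = 98
TS = CS + PS = 49 + 98 = 147

147


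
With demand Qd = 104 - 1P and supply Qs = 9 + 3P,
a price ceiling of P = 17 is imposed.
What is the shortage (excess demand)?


At P = 17:
Qd = 104 - 1*17 = 87
Qs = 9 + 3*17 = 60
Shortage = Qd - Qs = 87 - 60 = 27

27


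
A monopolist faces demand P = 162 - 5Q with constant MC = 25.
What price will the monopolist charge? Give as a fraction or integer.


MR = 162 - 10Q
Set MR = MC: 162 - 10Q = 25
Q* = 137/10
Substitute into demand:
P* = 162 - 5*137/10 = 187/2

187/2


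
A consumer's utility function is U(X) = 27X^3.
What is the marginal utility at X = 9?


MU = dU/dX = 27*3*X^(3-1)
MU = 81*X^2
At X = 9:
MU = 81 * 9^2
MU = 81 * 81 = 6561

6561


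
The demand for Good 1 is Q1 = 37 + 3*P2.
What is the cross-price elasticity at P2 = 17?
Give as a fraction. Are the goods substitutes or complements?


dQ1/dP2 = 3
At P2 = 17: Q1 = 37 + 3*17 = 88
Exy = (dQ1/dP2)(P2/Q1) = 3 * 17 / 88 = 51/88
Since Exy > 0, the goods are substitutes.

51/88 (substitutes)


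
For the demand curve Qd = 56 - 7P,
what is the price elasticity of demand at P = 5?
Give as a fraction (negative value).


dQ/dP = -7
At P = 5: Q = 56 - 7*5 = 21
E = (dQ/dP)(P/Q) = (-7)(5/21) = -5/3

-5/3


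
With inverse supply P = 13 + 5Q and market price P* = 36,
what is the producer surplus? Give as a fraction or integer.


Minimum supply price (at Q=0): P_min = 13
Quantity supplied at P* = 36:
Q* = (36 - 13)/5 = 23/5
PS = (1/2) * Q* * (P* - P_min)
PS = (1/2) * 23/5 * (36 - 13)
PS = (1/2) * 23/5 * 23 = 529/10

529/10


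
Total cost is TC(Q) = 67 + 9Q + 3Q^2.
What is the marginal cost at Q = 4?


MC = dTC/dQ = 9 + 2*3*Q
At Q = 4:
MC = 9 + 6*4
MC = 9 + 24 = 33

33


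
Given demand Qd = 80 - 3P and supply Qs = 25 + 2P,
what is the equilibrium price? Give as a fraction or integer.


At equilibrium, Qd = Qs.
80 - 3P = 25 + 2P
80 - 25 = 3P + 2P
55 = 5P
P* = 55/5 = 11

11


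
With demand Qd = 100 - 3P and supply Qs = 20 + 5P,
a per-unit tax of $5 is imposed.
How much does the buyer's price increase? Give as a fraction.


With a per-unit tax, the buyer's price increase depends on relative slopes.
Supply slope: d = 5, Demand slope: b = 3
Buyer's price increase = d * tax / (b + d)
= 5 * 5 / (3 + 5)
= 25 / 8 = 25/8

25/8


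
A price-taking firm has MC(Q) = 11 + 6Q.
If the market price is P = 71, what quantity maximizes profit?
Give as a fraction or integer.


In perfect competition, profit is maximized where P = MC.
71 = 11 + 6Q
60 = 6Q
Q* = 60/6 = 10

10


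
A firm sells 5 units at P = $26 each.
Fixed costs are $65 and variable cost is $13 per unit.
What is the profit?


Total Revenue = P * Q = 26 * 5 = $130
Total Cost = FC + VC*Q = 65 + 13*5 = $130
Profit = TR - TC = 130 - 130 = $0

$0


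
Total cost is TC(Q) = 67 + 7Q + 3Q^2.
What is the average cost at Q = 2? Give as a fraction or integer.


TC(2) = 67 + 7*2 + 3*2^2
TC(2) = 67 + 14 + 12 = 93
AC = TC/Q = 93/2 = 93/2

93/2


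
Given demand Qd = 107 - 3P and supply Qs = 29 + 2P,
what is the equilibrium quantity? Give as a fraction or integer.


First find equilibrium price:
107 - 3P = 29 + 2P
P* = 78/5 = 78/5
Then substitute into demand:
Q* = 107 - 3 * 78/5 = 301/5

301/5


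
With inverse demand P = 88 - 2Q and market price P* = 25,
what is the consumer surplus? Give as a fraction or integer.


Maximum willingness to pay (at Q=0): P_max = 88
Quantity demanded at P* = 25:
Q* = (88 - 25)/2 = 63/2
CS = (1/2) * Q* * (P_max - P*)
CS = (1/2) * 63/2 * (88 - 25)
CS = (1/2) * 63/2 * 63 = 3969/4

3969/4


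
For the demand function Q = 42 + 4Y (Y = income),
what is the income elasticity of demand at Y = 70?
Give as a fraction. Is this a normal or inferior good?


dQ/dY = 4
At Y = 70: Q = 42 + 4*70 = 322
Ey = (dQ/dY)(Y/Q) = 4 * 70 / 322 = 20/23
Since Ey > 0, this is a normal good.

20/23 (normal good)


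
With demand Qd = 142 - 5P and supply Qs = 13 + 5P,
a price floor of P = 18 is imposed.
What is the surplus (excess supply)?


At P = 18:
Qd = 142 - 5*18 = 52
Qs = 13 + 5*18 = 103
Surplus = Qs - Qd = 103 - 52 = 51

51


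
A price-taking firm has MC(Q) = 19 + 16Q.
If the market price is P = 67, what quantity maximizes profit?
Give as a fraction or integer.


In perfect competition, profit is maximized where P = MC.
67 = 19 + 16Q
48 = 16Q
Q* = 48/16 = 3

3


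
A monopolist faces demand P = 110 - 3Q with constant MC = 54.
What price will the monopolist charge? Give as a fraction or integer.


MR = 110 - 6Q
Set MR = MC: 110 - 6Q = 54
Q* = 28/3
Substitute into demand:
P* = 110 - 3*28/3 = 82

82


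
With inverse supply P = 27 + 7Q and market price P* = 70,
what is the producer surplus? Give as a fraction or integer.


Minimum supply price (at Q=0): P_min = 27
Quantity supplied at P* = 70:
Q* = (70 - 27)/7 = 43/7
PS = (1/2) * Q* * (P* - P_min)
PS = (1/2) * 43/7 * (70 - 27)
PS = (1/2) * 43/7 * 43 = 1849/14

1849/14


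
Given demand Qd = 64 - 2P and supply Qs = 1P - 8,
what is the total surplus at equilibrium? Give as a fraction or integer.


Find equilibrium: 64 - 2P = 1P - 8
64 + 8 = 3P
P* = 72/3 = 24
Q* = 1*24 - 8 = 16
Inverse demand: P = 32 - Q/2, so P_max = 32
Inverse supply: P = 8 + Q/1, so P_min = 8
CS = (1/2) * 16 * (32 - 24) = 64
PS = (1/2) * 16 * (24 - 8) = 128
TS = CS + PS = 64 + 128 = 192

192


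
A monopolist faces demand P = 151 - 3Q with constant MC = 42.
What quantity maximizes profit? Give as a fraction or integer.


TR = P*Q = (151 - 3Q)Q = 151Q - 3Q^2
MR = dTR/dQ = 151 - 6Q
Set MR = MC:
151 - 6Q = 42
109 = 6Q
Q* = 109/6 = 109/6

109/6


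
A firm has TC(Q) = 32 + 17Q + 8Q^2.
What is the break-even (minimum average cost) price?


AC(Q) = 32/Q + 17 + 8Q
To minimize: dAC/dQ = -32/Q^2 + 8 = 0
Q^2 = 32/8 = 4
Q* = 2
Min AC = 32/2 + 17 + 8*2
Min AC = 16 + 17 + 16 = 49

49


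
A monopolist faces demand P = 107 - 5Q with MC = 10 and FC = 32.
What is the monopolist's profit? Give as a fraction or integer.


MR = MC: 107 - 10Q = 10
Q* = 97/10
P* = 107 - 5*97/10 = 117/2
Profit = (P* - MC)*Q* - FC
= (117/2 - 10)*97/10 - 32
= 97/2*97/10 - 32
= 9409/20 - 32 = 8769/20

8769/20


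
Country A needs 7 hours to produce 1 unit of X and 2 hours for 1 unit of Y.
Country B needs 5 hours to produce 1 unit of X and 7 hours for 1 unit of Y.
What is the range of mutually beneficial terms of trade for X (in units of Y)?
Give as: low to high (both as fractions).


Opportunity cost of X for Country A = hours_X / hours_Y = 7/2 = 7/2 units of Y
Opportunity cost of X for Country B = hours_X / hours_Y = 5/7 = 5/7 units of Y
Terms of trade must be between the two opportunity costs.
Range: 5/7 to 7/2

5/7 to 7/2


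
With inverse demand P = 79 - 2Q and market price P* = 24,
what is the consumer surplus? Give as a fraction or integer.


Maximum willingness to pay (at Q=0): P_max = 79
Quantity demanded at P* = 24:
Q* = (79 - 24)/2 = 55/2
CS = (1/2) * Q* * (P_max - P*)
CS = (1/2) * 55/2 * (79 - 24)
CS = (1/2) * 55/2 * 55 = 3025/4

3025/4


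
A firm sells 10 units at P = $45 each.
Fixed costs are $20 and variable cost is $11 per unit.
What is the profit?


Total Revenue = P * Q = 45 * 10 = $450
Total Cost = FC + VC*Q = 20 + 11*10 = $130
Profit = TR - TC = 450 - 130 = $320

$320


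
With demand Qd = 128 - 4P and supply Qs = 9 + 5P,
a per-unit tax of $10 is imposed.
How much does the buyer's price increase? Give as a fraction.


With a per-unit tax, the buyer's price increase depends on relative slopes.
Supply slope: d = 5, Demand slope: b = 4
Buyer's price increase = d * tax / (b + d)
= 5 * 10 / (4 + 5)
= 50 / 9 = 50/9

50/9


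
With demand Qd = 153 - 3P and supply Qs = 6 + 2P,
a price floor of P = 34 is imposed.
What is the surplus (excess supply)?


At P = 34:
Qd = 153 - 3*34 = 51
Qs = 6 + 2*34 = 74
Surplus = Qs - Qd = 74 - 51 = 23

23


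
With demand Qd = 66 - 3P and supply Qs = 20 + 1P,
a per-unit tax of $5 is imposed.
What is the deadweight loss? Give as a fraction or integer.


Pre-tax equilibrium quantity: Q* = 63/2
Post-tax equilibrium quantity: Q_tax = 111/4
Reduction in quantity: Q* - Q_tax = 15/4
DWL = (1/2) * tax * (Q* - Q_tax)
DWL = (1/2) * 5 * 15/4 = 75/8

75/8


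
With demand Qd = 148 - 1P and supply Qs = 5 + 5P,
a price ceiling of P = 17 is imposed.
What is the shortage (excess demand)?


At P = 17:
Qd = 148 - 1*17 = 131
Qs = 5 + 5*17 = 90
Shortage = Qd - Qs = 131 - 90 = 41

41


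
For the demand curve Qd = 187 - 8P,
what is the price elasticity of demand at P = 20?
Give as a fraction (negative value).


dQ/dP = -8
At P = 20: Q = 187 - 8*20 = 27
E = (dQ/dP)(P/Q) = (-8)(20/27) = -160/27

-160/27


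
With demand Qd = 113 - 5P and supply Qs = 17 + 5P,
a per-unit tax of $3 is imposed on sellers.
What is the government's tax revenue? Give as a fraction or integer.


With tax on sellers, new supply: Qs' = 17 + 5(P - 3)
= 2 + 5P
New equilibrium quantity:
Q_new = 115/2
Tax revenue = tax * Q_new = 3 * 115/2 = 345/2

345/2


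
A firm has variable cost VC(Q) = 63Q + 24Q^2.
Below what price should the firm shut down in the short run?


AVC(Q) = VC(Q)/Q = 63 + 24Q
AVC is increasing in Q, so minimum AVC is at Q -> 0+.
Min AVC = 63
The firm should shut down if P < 63.

63
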